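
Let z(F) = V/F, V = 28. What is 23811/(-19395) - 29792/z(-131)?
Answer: 901109623/6465 ≈ 1.3938e+5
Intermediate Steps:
z(F) = 28/F
23811/(-19395) - 29792/z(-131) = 23811/(-19395) - 29792/(28/(-131)) = 23811*(-1/19395) - 29792/(28*(-1/131)) = -7937/6465 - 29792/(-28/131) = -7937/6465 - 29792*(-131/28) = -7937/6465 + 139384 = 901109623/6465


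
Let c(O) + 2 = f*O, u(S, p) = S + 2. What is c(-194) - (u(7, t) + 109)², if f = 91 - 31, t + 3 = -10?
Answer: -25566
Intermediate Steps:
t = -13 (t = -3 - 10 = -13)
f = 60
u(S, p) = 2 + S
c(O) = -2 + 60*O
c(-194) - (u(7, t) + 109)² = (-2 + 60*(-194)) - ((2 + 7) + 109)² = (-2 - 11640) - (9 + 109)² = -11642 - 1*118² = -11642 - 1*13924 = -11642 - 13924 = -25566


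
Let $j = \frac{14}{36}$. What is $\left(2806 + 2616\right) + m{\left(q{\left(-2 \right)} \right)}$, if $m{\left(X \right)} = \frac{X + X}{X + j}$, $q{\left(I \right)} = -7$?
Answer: $\frac{92210}{17} \approx 5424.1$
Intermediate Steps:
$j = \frac{7}{18}$ ($j = 14 \cdot \frac{1}{36} = \frac{7}{18} \approx 0.38889$)
$m{\left(X \right)} = \frac{2 X}{\frac{7}{18} + X}$ ($m{\left(X \right)} = \frac{X + X}{X + \frac{7}{18}} = \frac{2 X}{\frac{7}{18} + X}$)
$\left(2806 + 2616\right) + m{\left(q{\left(-2 \right)} \right)} = \left(2806 + 2616\right) + 36 \left(-7\right) \frac{1}{7 + 18 \left(-7\right)} = 5422 + 36 \left(-7\right) \frac{1}{7 - 126} = 5422 + 36 \left(-7\right) \frac{1}{-119} = 5422 + 36 \left(-7\right) \left(- \frac{1}{119}\right) = 5422 + \frac{36}{17} = \frac{92210}{17}$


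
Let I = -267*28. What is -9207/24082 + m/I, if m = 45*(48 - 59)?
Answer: -9485157/30006172 ≈ -0.31611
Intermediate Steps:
m = -495 (m = 45*(-11) = -495)
I = -7476
-9207/24082 + m/I = -9207/24082 - 495/(-7476) = -9207*1/24082 - 495*(-1/7476) = -9207/24082 + 165/2492 = -9485157/30006172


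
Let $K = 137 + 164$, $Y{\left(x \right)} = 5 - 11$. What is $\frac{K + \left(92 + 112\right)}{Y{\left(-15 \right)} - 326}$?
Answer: $- \frac{505}{332} \approx -1.5211$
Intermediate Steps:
$Y{\left(x \right)} = -6$
$K = 301$
$\frac{K + \left(92 + 112\right)}{Y{\left(-15 \right)} - 326} = \frac{301 + \left(92 + 112\right)}{-6 - 326} = \frac{301 + 204}{-332} = 505 \left(- \frac{1}{332}\right) = - \frac{505}{332}$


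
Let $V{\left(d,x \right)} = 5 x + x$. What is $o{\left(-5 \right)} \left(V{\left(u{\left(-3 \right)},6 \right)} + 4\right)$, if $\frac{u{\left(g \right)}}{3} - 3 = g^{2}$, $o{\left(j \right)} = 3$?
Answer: $120$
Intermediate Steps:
$u{\left(g \right)} = 9 + 3 g^{2}$
$V{\left(d,x \right)} = 6 x$
$o{\left(-5 \right)} \left(V{\left(u{\left(-3 \right)},6 \right)} + 4\right) = 3 \left(6 \cdot 6 + 4\right) = 3 \left(36 + 4\right) = 3 \cdot 40 = 120$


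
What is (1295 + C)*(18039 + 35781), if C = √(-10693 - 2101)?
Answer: 69696900 + 53820*I*√12794 ≈ 6.9697e+7 + 6.0876e+6*I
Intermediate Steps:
C = I*√12794 (C = √(-12794) = I*√12794 ≈ 113.11*I)
(1295 + C)*(18039 + 35781) = (1295 + I*√12794)*(18039 + 35781) = (1295 + I*√12794)*53820 = 69696900 + 53820*I*√12794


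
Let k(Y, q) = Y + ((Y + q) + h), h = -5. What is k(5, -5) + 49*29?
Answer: 1421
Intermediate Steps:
k(Y, q) = -5 + q + 2*Y (k(Y, q) = Y + ((Y + q) - 5) = Y + (-5 + Y + q) = -5 + q + 2*Y)
k(5, -5) + 49*29 = (-5 - 5 + 2*5) + 49*29 = (-5 - 5 + 10) + 1421 = 0 + 1421 = 1421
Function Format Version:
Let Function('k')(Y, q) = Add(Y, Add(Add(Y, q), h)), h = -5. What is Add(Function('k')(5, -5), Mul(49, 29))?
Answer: 1421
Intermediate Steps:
Function('k')(Y, q) = Add(-5, q, Mul(2, Y)) (Function('k')(Y, q) = Add(Y, Add(Add(Y, q), -5)) = Add(Y, Add(-5, Y, q)) = Add(-5, q, Mul(2, Y)))
Add(Function('k')(5, -5), Mul(49, 29)) = Add(Add(-5, -5, Mul(2, 5)), Mul(49, 29)) = Add(Add(-5, -5, 10), 1421) = Add(0, 1421) = 1421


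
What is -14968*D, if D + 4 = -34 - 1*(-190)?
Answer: -2275136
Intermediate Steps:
D = 152 (D = -4 + (-34 - 1*(-190)) = -4 + (-34 + 190) = -4 + 156 = 152)
-14968*D = -14968*152 = -2275136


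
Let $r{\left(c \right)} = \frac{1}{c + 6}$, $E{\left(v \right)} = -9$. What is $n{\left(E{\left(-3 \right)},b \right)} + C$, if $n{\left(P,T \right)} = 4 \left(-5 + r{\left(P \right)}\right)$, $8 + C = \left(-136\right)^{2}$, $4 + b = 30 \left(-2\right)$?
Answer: $\frac{55400}{3} \approx 18467.0$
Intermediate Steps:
$b = -64$ ($b = -4 + 30 \left(-2\right) = -4 - 60 = -64$)
$r{\left(c \right)} = \frac{1}{6 + c}$
$C = 18488$ ($C = -8 + \left(-136\right)^{2} = -8 + 18496 = 18488$)
$n{\left(P,T \right)} = -20 + \frac{4}{6 + P}$ ($n{\left(P,T \right)} = 4 \left(-5 + \frac{1}{6 + P}\right) = -20 + \frac{4}{6 + P}$)
$n{\left(E{\left(-3 \right)},b \right)} + C = \frac{4 \left(-29 - -45\right)}{6 - 9} + 18488 = \frac{4 \left(-29 + 45\right)}{-3} + 18488 = 4 \left(- \frac{1}{3}\right) 16 + 18488 = - \frac{64}{3} + 18488 = \frac{55400}{3}$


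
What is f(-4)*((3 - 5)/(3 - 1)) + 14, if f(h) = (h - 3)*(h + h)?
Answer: -42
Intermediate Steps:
f(h) = 2*h*(-3 + h) (f(h) = (-3 + h)*(2*h) = 2*h*(-3 + h))
f(-4)*((3 - 5)/(3 - 1)) + 14 = (2*(-4)*(-3 - 4))*((3 - 5)/(3 - 1)) + 14 = (2*(-4)*(-7))*(-2/2) + 14 = 56*((½)*(-2)) + 14 = 56*(-1) + 14 = -56 + 14 = -42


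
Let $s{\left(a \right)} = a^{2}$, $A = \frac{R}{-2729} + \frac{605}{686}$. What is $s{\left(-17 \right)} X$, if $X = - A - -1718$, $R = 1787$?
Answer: $\frac{929375543081}{1872094} \approx 4.9644 \cdot 10^{5}$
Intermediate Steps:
$A = \frac{425163}{1872094}$ ($A = \frac{1787}{-2729} + \frac{605}{686} = 1787 \left(- \frac{1}{2729}\right) + 605 \cdot \frac{1}{686} = - \frac{1787}{2729} + \frac{605}{686} = \frac{425163}{1872094} \approx 0.22711$)
$X = \frac{3215832329}{1872094}$ ($X = \left(-1\right) \frac{425163}{1872094} - -1718 = - \frac{425163}{1872094} + 1718 = \frac{3215832329}{1872094} \approx 1717.8$)
$s{\left(-17 \right)} X = \left(-17\right)^{2} \cdot \frac{3215832329}{1872094} = 289 \cdot \frac{3215832329}{1872094} = \frac{929375543081}{1872094}$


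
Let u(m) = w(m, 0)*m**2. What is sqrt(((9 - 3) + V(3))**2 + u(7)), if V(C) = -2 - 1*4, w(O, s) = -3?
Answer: 7*I*sqrt(3) ≈ 12.124*I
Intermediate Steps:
u(m) = -3*m**2
V(C) = -6 (V(C) = -2 - 4 = -6)
sqrt(((9 - 3) + V(3))**2 + u(7)) = sqrt(((9 - 3) - 6)**2 - 3*7**2) = sqrt((6 - 6)**2 - 3*49) = sqrt(0**2 - 147) = sqrt(0 - 147) = sqrt(-147) = 7*I*sqrt(3)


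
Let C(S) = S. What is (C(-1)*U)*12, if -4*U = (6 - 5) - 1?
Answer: 0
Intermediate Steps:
U = 0 (U = -((6 - 5) - 1)/4 = -(1 - 1)/4 = -¼*0 = 0)
(C(-1)*U)*12 = -1*0*12 = 0*12 = 0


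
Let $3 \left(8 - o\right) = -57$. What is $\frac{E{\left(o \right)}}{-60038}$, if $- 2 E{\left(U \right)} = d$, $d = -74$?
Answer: $- \frac{37}{60038} \approx -0.00061628$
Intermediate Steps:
$o = 27$ ($o = 8 - -19 = 8 + 19 = 27$)
$E{\left(U \right)} = 37$ ($E{\left(U \right)} = \left(- \frac{1}{2}\right) \left(-74\right) = 37$)
$\frac{E{\left(o \right)}}{-60038} = \frac{37}{-60038} = 37 \left(- \frac{1}{60038}\right) = - \frac{37}{60038}$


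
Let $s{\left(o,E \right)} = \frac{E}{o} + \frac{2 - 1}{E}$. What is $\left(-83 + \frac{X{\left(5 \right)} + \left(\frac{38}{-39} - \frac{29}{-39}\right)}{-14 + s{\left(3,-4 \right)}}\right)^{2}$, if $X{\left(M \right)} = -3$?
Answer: $\frac{40509210361}{5909761} \approx 6854.6$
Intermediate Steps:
$s{\left(o,E \right)} = \frac{1}{E} + \frac{E}{o}$ ($s{\left(o,E \right)} = \frac{E}{o} + \frac{2 - 1}{E} = \frac{E}{o} + 1 \frac{1}{E} = \frac{E}{o} + \frac{1}{E} = \frac{1}{E} + \frac{E}{o}$)
$\left(-83 + \frac{X{\left(5 \right)} + \left(\frac{38}{-39} - \frac{29}{-39}\right)}{-14 + s{\left(3,-4 \right)}}\right)^{2} = \left(-83 + \frac{-3 + \left(\frac{38}{-39} - \frac{29}{-39}\right)}{-14 + \left(\frac{1}{-4} - \frac{4}{3}\right)}\right)^{2} = \left(-83 + \frac{-3 + \left(38 \left(- \frac{1}{39}\right) - - \frac{29}{39}\right)}{-14 - \frac{19}{12}}\right)^{2} = \left(-83 + \frac{-3 + \left(- \frac{38}{39} + \frac{29}{39}\right)}{-14 - \frac{19}{12}}\right)^{2} = \left(-83 + \frac{-3 - \frac{3}{13}}{-14 - \frac{19}{12}}\right)^{2} = \left(-83 - \frac{42}{13 \left(- \frac{187}{12}\right)}\right)^{2} = \left(-83 - - \frac{504}{2431}\right)^{2} = \left(-83 + \frac{504}{2431}\right)^{2} = \left(- \frac{201269}{2431}\right)^{2} = \frac{40509210361}{5909761}$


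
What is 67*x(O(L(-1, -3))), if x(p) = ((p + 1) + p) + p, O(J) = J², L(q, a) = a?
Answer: 1876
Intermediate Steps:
x(p) = 1 + 3*p (x(p) = ((1 + p) + p) + p = (1 + 2*p) + p = 1 + 3*p)
67*x(O(L(-1, -3))) = 67*(1 + 3*(-3)²) = 67*(1 + 3*9) = 67*(1 + 27) = 67*28 = 1876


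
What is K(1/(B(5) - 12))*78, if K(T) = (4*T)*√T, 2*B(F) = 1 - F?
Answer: -78*I*√14/49 ≈ -5.9561*I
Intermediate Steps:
B(F) = ½ - F/2 (B(F) = (1 - F)/2 = ½ - F/2)
K(T) = 4*T^(3/2)
K(1/(B(5) - 12))*78 = (4*(1/((½ - ½*5) - 12))^(3/2))*78 = (4*(1/((½ - 5/2) - 12))^(3/2))*78 = (4*(1/(-2 - 12))^(3/2))*78 = (4*(1/(-14))^(3/2))*78 = (4*(-1/14)^(3/2))*78 = (4*(-I*√14/196))*78 = -I*√14/49*78 = -78*I*√14/49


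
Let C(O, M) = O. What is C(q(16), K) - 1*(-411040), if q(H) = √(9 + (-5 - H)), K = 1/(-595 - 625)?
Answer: 411040 + 2*I*√3 ≈ 4.1104e+5 + 3.4641*I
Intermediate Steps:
K = -1/1220 (K = 1/(-1220) = -1/1220 ≈ -0.00081967)
q(H) = √(4 - H)
C(q(16), K) - 1*(-411040) = √(4 - 1*16) - 1*(-411040) = √(4 - 16) + 411040 = √(-12) + 411040 = 2*I*√3 + 411040 = 411040 + 2*I*√3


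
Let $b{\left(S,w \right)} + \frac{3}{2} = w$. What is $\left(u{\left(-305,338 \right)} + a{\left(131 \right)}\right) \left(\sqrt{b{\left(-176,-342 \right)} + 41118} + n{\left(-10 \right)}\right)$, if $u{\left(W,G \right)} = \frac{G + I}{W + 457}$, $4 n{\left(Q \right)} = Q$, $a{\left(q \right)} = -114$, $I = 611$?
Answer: $\frac{81895}{304} - \frac{49137 \sqrt{18122}}{304} \approx -21490.0$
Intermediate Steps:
$b{\left(S,w \right)} = - \frac{3}{2} + w$
$n{\left(Q \right)} = \frac{Q}{4}$
$u{\left(W,G \right)} = \frac{611 + G}{457 + W}$ ($u{\left(W,G \right)} = \frac{G + 611}{W + 457} = \frac{611 + G}{457 + W}$)
$\left(u{\left(-305,338 \right)} + a{\left(131 \right)}\right) \left(\sqrt{b{\left(-176,-342 \right)} + 41118} + n{\left(-10 \right)}\right) = \left(\frac{611 + 338}{457 - 305} - 114\right) \left(\sqrt{\left(- \frac{3}{2} - 342\right) + 41118} + \frac{1}{4} \left(-10\right)\right) = \left(\frac{1}{152} \cdot 949 - 114\right) \left(\sqrt{- \frac{687}{2} + 41118} - \frac{5}{2}\right) = \left(\frac{1}{152} \cdot 949 - 114\right) \left(\sqrt{\frac{81549}{2}} - \frac{5}{2}\right) = \left(\frac{949}{152} - 114\right) \left(\frac{3 \sqrt{18122}}{2} - \frac{5}{2}\right) = - \frac{16379 \left(- \frac{5}{2} + \frac{3 \sqrt{18122}}{2}\right)}{152} = \frac{81895}{304} - \frac{49137 \sqrt{18122}}{304}$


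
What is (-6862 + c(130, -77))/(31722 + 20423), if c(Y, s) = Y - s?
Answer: -1331/10429 ≈ -0.12762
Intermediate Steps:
(-6862 + c(130, -77))/(31722 + 20423) = (-6862 + (130 - 1*(-77)))/(31722 + 20423) = (-6862 + (130 + 77))/52145 = (-6862 + 207)*(1/52145) = -6655*1/52145 = -1331/10429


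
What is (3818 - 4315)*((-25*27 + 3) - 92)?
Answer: 379708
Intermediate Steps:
(3818 - 4315)*((-25*27 + 3) - 92) = -497*((-675 + 3) - 92) = -497*(-672 - 92) = -497*(-764) = 379708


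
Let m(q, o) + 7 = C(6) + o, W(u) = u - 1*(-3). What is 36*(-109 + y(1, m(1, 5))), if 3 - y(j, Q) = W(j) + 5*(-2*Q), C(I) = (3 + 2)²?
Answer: 4320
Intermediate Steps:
W(u) = 3 + u (W(u) = u + 3 = 3 + u)
C(I) = 25 (C(I) = 5² = 25)
m(q, o) = 18 + o (m(q, o) = -7 + (25 + o) = 18 + o)
y(j, Q) = -j + 10*Q (y(j, Q) = 3 - ((3 + j) + 5*(-2*Q)) = 3 - ((3 + j) - 10*Q) = 3 - (3 + j - 10*Q) = 3 + (-3 - j + 10*Q) = -j + 10*Q)
36*(-109 + y(1, m(1, 5))) = 36*(-109 + (-1*1 + 10*(18 + 5))) = 36*(-109 + (-1 + 10*23)) = 36*(-109 + (-1 + 230)) = 36*(-109 + 229) = 36*120 = 4320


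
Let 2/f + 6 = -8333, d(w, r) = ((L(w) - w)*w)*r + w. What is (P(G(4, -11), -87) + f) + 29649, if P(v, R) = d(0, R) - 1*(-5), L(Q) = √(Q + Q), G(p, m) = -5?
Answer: 247284704/8339 ≈ 29654.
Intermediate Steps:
L(Q) = √2*√Q (L(Q) = √(2*Q) = √2*√Q)
d(w, r) = w + r*w*(-w + √2*√w) (d(w, r) = ((√2*√w - w)*w)*r + w = ((-w + √2*√w)*w)*r + w = (w*(-w + √2*√w))*r + w = r*w*(-w + √2*√w) + w = w + r*w*(-w + √2*√w))
P(v, R) = 5 (P(v, R) = 0*(1 - 1*R*0 + R*√2*√0) - 1*(-5) = 0*(1 + 0 + R*√2*0) + 5 = 0*(1 + 0 + 0) + 5 = 0*1 + 5 = 0 + 5 = 5)
f = -2/8339 (f = 2/(-6 - 8333) = 2/(-8339) = 2*(-1/8339) = -2/8339 ≈ -0.00023984)
(P(G(4, -11), -87) + f) + 29649 = (5 - 2/8339) + 29649 = 41693/8339 + 29649 = 247284704/8339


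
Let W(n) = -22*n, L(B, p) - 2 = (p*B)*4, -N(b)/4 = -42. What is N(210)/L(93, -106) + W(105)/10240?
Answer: -4640181/20188160 ≈ -0.22985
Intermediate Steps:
N(b) = 168 (N(b) = -4*(-42) = 168)
L(B, p) = 2 + 4*B*p (L(B, p) = 2 + (p*B)*4 = 2 + (B*p)*4 = 2 + 4*B*p)
N(210)/L(93, -106) + W(105)/10240 = 168/(2 + 4*93*(-106)) - 22*105/10240 = 168/(2 - 39432) - 2310*1/10240 = 168/(-39430) - 231/1024 = 168*(-1/39430) - 231/1024 = -84/19715 - 231/1024 = -4640181/20188160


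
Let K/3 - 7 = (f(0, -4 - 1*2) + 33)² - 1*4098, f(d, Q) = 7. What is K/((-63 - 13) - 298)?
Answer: 7473/374 ≈ 19.981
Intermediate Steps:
K = -7473 (K = 21 + 3*((7 + 33)² - 1*4098) = 21 + 3*(40² - 4098) = 21 + 3*(1600 - 4098) = 21 + 3*(-2498) = 21 - 7494 = -7473)
K/((-63 - 13) - 298) = -7473/((-63 - 13) - 298) = -7473/(-76 - 298) = -7473/(-374) = -7473*(-1/374) = 7473/374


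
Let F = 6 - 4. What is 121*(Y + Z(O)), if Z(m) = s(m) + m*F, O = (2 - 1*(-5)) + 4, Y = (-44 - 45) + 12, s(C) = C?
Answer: -5324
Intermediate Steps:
F = 2
Y = -77 (Y = -89 + 12 = -77)
O = 11 (O = (2 + 5) + 4 = 7 + 4 = 11)
Z(m) = 3*m (Z(m) = m + m*2 = m + 2*m = 3*m)
121*(Y + Z(O)) = 121*(-77 + 3*11) = 121*(-77 + 33) = 121*(-44) = -5324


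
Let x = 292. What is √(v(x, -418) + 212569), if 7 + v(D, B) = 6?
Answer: 2*√53142 ≈ 461.05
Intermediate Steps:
v(D, B) = -1 (v(D, B) = -7 + 6 = -1)
√(v(x, -418) + 212569) = √(-1 + 212569) = √212568 = 2*√53142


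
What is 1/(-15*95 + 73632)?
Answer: 1/72207 ≈ 1.3849e-5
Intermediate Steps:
1/(-15*95 + 73632) = 1/(-1425 + 73632) = 1/72207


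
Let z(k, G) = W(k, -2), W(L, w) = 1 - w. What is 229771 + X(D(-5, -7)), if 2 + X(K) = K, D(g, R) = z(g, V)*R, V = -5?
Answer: 229748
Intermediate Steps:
z(k, G) = 3 (z(k, G) = 1 - 1*(-2) = 1 + 2 = 3)
D(g, R) = 3*R
X(K) = -2 + K
229771 + X(D(-5, -7)) = 229771 + (-2 + 3*(-7)) = 229771 + (-2 - 21) = 229771 - 23 = 229748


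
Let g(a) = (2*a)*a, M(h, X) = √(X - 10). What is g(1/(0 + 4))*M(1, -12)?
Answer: I*√22/8 ≈ 0.5863*I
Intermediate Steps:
M(h, X) = √(-10 + X)
g(a) = 2*a²
g(1/(0 + 4))*M(1, -12) = (2*(1/(0 + 4))²)*√(-10 - 12) = (2*(1/4)²)*√(-22) = (2*(¼)²)*(I*√22) = (2*(1/16))*(I*√22) = (I*√22)/8 = I*√22/8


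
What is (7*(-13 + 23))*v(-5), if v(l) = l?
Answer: -350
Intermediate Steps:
(7*(-13 + 23))*v(-5) = (7*(-13 + 23))*(-5) = (7*10)*(-5) = 70*(-5) = -350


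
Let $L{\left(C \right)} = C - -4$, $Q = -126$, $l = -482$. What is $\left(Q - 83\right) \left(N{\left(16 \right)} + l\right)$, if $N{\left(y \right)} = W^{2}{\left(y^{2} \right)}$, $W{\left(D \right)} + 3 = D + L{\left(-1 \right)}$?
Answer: $-13596286$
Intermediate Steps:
$L{\left(C \right)} = 4 + C$ ($L{\left(C \right)} = C + 4 = 4 + C$)
$W{\left(D \right)} = D$ ($W{\left(D \right)} = -3 + \left(D + \left(4 - 1\right)\right) = -3 + \left(D + 3\right) = -3 + \left(3 + D\right) = D$)
$N{\left(y \right)} = y^{4}$ ($N{\left(y \right)} = \left(y^{2}\right)^{2} = y^{4}$)
$\left(Q - 83\right) \left(N{\left(16 \right)} + l\right) = \left(-126 - 83\right) \left(16^{4} - 482\right) = - 209 \left(65536 - 482\right) = \left(-209\right) 65054 = -13596286$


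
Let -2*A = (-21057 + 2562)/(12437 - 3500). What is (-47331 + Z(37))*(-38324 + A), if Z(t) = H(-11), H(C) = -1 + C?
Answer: 1201082583429/662 ≈ 1.8143e+9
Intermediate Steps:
Z(t) = -12 (Z(t) = -1 - 11 = -12)
A = 685/662 (A = -(-21057 + 2562)/(2*(12437 - 3500)) = -(-18495)/(2*8937) = -1/2*(-685/331) = 685/662 ≈ 1.0347)
(-47331 + Z(37))*(-38324 + A) = (-47331 - 12)*(-38324 + 685/662) = -47343*(-25369803/662) = 1201082583429/662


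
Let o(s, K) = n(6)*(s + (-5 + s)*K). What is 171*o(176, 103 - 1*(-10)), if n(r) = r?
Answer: 20005974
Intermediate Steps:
o(s, K) = 6*s + 6*K*(-5 + s) (o(s, K) = 6*(s + (-5 + s)*K) = 6*(s + K*(-5 + s)) = 6*s + 6*K*(-5 + s))
171*o(176, 103 - 1*(-10)) = 171*(-30*(103 - 1*(-10)) + 6*176 + 6*(103 - 1*(-10))*176) = 171*(-30*(103 + 10) + 1056 + 6*(103 + 10)*176) = 171*(-30*113 + 1056 + 6*113*176) = 171*(-3390 + 1056 + 119328) = 171*116994 = 20005974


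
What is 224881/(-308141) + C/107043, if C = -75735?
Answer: -15802998506/10994779021 ≈ -1.4373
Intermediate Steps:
224881/(-308141) + C/107043 = 224881/(-308141) - 75735/107043 = 224881*(-1/308141) - 75735*1/107043 = -224881/308141 - 25245/35681 = -15802998506/10994779021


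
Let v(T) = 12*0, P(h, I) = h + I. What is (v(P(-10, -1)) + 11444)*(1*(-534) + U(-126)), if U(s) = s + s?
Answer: -8994984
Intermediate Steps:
P(h, I) = I + h
v(T) = 0
U(s) = 2*s
(v(P(-10, -1)) + 11444)*(1*(-534) + U(-126)) = (0 + 11444)*(1*(-534) + 2*(-126)) = 11444*(-534 - 252) = 11444*(-786) = -8994984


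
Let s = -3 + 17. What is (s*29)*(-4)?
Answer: -1624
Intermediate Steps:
s = 14
(s*29)*(-4) = (14*29)*(-4) = 406*(-4) = -1624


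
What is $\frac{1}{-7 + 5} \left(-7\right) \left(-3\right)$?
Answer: $- \frac{21}{2} \approx -10.5$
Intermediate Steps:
$\frac{1}{-7 + 5} \left(-7\right) \left(-3\right) = \frac{1}{-2} \left(-7\right) \left(-3\right) = \left(- \frac{1}{2}\right) \left(-7\right) \left(-3\right) = \frac{7}{2} \left(-3\right) = - \frac{21}{2}$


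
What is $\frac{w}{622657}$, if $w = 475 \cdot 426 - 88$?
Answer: $\frac{202262}{622657} \approx 0.32484$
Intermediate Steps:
$w = 202262$ ($w = 202350 - 88 = 202262$)
$\frac{w}{622657} = \frac{202262}{622657}$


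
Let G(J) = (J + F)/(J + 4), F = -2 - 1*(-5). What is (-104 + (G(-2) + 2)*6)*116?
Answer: -10324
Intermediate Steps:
F = 3 (F = -2 + 5 = 3)
G(J) = (3 + J)/(4 + J) (G(J) = (J + 3)/(J + 4) = (3 + J)/(4 + J))
(-104 + (G(-2) + 2)*6)*116 = (-104 + ((3 - 2)/(4 - 2) + 2)*6)*116 = (-104 + (1/2 + 2)*6)*116 = (-104 + ((½)*1 + 2)*6)*116 = (-104 + (½ + 2)*6)*116 = (-104 + (5/2)*6)*116 = (-104 + 15)*116 = -89*116 = -10324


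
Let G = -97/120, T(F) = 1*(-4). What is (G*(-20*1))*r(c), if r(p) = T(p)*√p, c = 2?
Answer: -194*√2/3 ≈ -91.453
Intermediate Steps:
T(F) = -4
G = -97/120 (G = -97*1/120 = -97/120 ≈ -0.80833)
r(p) = -4*√p
(G*(-20*1))*r(c) = (-(-97)/6)*(-4*√2) = (-97/120*(-20))*(-4*√2) = 97*(-4*√2)/6 = -194*√2/3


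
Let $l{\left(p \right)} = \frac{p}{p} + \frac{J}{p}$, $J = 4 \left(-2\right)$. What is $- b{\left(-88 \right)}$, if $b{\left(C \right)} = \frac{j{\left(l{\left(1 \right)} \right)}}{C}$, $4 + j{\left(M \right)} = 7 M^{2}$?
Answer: $\frac{339}{88} \approx 3.8523$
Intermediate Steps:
$J = -8$
$l{\left(p \right)} = 1 - \frac{8}{p}$ ($l{\left(p \right)} = \frac{p}{p} - \frac{8}{p} = 1 - \frac{8}{p}$)
$j{\left(M \right)} = -4 + 7 M^{2}$
$b{\left(C \right)} = \frac{339}{C}$ ($b{\left(C \right)} = \frac{-4 + 7 \left(\frac{-8 + 1}{1}\right)^{2}}{C} = \frac{-4 + 7 \left(1 \left(-7\right)\right)^{2}}{C} = \frac{-4 + 7 \left(-7\right)^{2}}{C} = \frac{-4 + 7 \cdot 49}{C} = \frac{-4 + 343}{C} = \frac{339}{C}$)
$- b{\left(-88 \right)} = - \frac{339}{-88} = - \frac{339 \left(-1\right)}{88} = \left(-1\right) \left(- \frac{339}{88}\right) = \frac{339}{88}$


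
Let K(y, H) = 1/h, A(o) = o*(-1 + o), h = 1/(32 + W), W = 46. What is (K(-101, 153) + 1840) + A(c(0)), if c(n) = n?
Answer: 1918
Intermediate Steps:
h = 1/78 (h = 1/(32 + 46) = 1/78 ≈ 0.012821)
K(y, H) = 78 (K(y, H) = 1/(1/78) = 78)
(K(-101, 153) + 1840) + A(c(0)) = (78 + 1840) + 0*(-1 + 0) = 1918 + 0*(-1) = 1918 + 0 = 1918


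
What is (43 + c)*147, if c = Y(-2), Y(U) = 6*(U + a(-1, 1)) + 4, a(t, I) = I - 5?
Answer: 1617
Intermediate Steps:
a(t, I) = -5 + I
Y(U) = -20 + 6*U (Y(U) = 6*(U + (-5 + 1)) + 4 = 6*(U - 4) + 4 = 6*(-4 + U) + 4 = (-24 + 6*U) + 4 = -20 + 6*U)
c = -32 (c = -20 + 6*(-2) = -20 - 12 = -32)
(43 + c)*147 = (43 - 32)*147 = 11*147 = 1617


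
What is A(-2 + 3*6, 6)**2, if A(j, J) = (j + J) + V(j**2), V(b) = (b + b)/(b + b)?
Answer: 529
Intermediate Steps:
V(b) = 1 (V(b) = (2*b)/((2*b)) = (2*b)*(1/(2*b)) = 1)
A(j, J) = 1 + J + j (A(j, J) = (j + J) + 1 = (J + j) + 1 = 1 + J + j)
A(-2 + 3*6, 6)**2 = (1 + 6 + (-2 + 3*6))**2 = (1 + 6 + (-2 + 18))**2 = (1 + 6 + 16)**2 = 23**2 = 529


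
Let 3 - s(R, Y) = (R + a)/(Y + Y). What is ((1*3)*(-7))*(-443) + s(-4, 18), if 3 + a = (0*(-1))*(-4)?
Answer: 335023/36 ≈ 9306.2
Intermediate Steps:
a = -3 (a = -3 + (0*(-1))*(-4) = -3 + 0*(-4) = -3 + 0 = -3)
s(R, Y) = 3 - (-3 + R)/(2*Y) (s(R, Y) = 3 - (R - 3)/(Y + Y) = 3 - (-3 + R)/(2*Y))
((1*3)*(-7))*(-443) + s(-4, 18) = ((1*3)*(-7))*(-443) + (½)*(3 - 1*(-4) + 6*18)/18 = (3*(-7))*(-443) + (½)*(1/18)*(3 + 4 + 108) = -21*(-443) + (½)*(1/18)*115 = 9303 + 115/36 = 335023/36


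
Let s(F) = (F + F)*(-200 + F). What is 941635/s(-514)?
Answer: 941635/733992 ≈ 1.2829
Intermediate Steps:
s(F) = 2*F*(-200 + F) (s(F) = (2*F)*(-200 + F) = 2*F*(-200 + F))
941635/s(-514) = 941635/((2*(-514)*(-200 - 514))) = 941635/((2*(-514)*(-714))) = 941635/733992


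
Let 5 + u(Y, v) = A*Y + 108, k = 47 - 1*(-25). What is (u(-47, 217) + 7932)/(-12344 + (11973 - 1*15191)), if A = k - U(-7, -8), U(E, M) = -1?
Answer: -2302/7781 ≈ -0.29585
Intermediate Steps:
k = 72 (k = 47 + 25 = 72)
A = 73 (A = 72 - 1*(-1) = 72 + 1 = 73)
u(Y, v) = 103 + 73*Y (u(Y, v) = -5 + (73*Y + 108) = -5 + (108 + 73*Y) = 103 + 73*Y)
(u(-47, 217) + 7932)/(-12344 + (11973 - 1*15191)) = ((103 + 73*(-47)) + 7932)/(-12344 + (11973 - 1*15191)) = ((103 - 3431) + 7932)/(-12344 + (11973 - 15191)) = (-3328 + 7932)/(-12344 - 3218) = 4604/(-15562) = 4604*(-1/15562) = -2302/7781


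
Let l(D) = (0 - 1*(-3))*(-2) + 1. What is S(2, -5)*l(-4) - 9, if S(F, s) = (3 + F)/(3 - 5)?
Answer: 7/2 ≈ 3.5000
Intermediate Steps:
l(D) = -5 (l(D) = (0 + 3)*(-2) + 1 = 3*(-2) + 1 = -6 + 1 = -5)
S(F, s) = -3/2 - F/2 (S(F, s) = (3 + F)/(-2) = (3 + F)*(-½) = -3/2 - F/2)
S(2, -5)*l(-4) - 9 = (-3/2 - ½*2)*(-5) - 9 = (-3/2 - 1)*(-5) - 9 = -5/2*(-5) - 9 = 25/2 - 9 = 7/2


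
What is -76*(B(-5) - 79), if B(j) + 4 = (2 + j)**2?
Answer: 5624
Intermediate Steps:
B(j) = -4 + (2 + j)**2
-76*(B(-5) - 79) = -76*(-5*(4 - 5) - 79) = -76*(-5*(-1) - 79) = -76*(5 - 79) = -76*(-74) = 5624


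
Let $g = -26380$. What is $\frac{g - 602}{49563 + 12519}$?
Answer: $- \frac{1499}{3449} \approx -0.43462$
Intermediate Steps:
$\frac{g - 602}{49563 + 12519} = \frac{-26380 - 602}{49563 + 12519} = - \frac{26982}{62082} = \left(-26982\right) \frac{1}{62082} = - \frac{1499}{3449}$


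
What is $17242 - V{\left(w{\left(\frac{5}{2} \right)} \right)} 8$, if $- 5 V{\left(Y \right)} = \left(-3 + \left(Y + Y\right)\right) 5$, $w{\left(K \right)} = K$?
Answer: $17258$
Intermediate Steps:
$V{\left(Y \right)} = 3 - 2 Y$ ($V{\left(Y \right)} = - \frac{\left(-3 + \left(Y + Y\right)\right) 5}{5} = - \frac{\left(-3 + 2 Y\right) 5}{5} = - \frac{-15 + 10 Y}{5} = 3 - 2 Y$)
$17242 - V{\left(w{\left(\frac{5}{2} \right)} \right)} 8 = 17242 - \left(3 - 2 \cdot \frac{5}{2}\right) 8 = 17242 - \left(3 - 2 \cdot 5 \cdot \frac{1}{2}\right) 8 = 17242 - \left(3 - 5\right) 8 = 17242 - \left(-2\right) 8 = 17242 - -16 = 17242 + 16 = 17258$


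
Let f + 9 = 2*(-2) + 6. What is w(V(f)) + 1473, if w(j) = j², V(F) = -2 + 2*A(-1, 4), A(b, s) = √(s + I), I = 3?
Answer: 1505 - 8*√7 ≈ 1483.8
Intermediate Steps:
f = -7 (f = -9 + (2*(-2) + 6) = -9 + (-4 + 6) = -9 + 2 = -7)
A(b, s) = √(3 + s) (A(b, s) = √(s + 3) = √(3 + s))
V(F) = -2 + 2*√7 (V(F) = -2 + 2*√(3 + 4) = -2 + 2*√7)
w(V(f)) + 1473 = (-2 + 2*√7)² + 1473 = 1473 + (-2 + 2*√7)²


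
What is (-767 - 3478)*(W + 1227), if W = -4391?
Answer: 13431180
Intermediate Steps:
(-767 - 3478)*(W + 1227) = (-767 - 3478)*(-4391 + 1227) = -4245*(-3164) = 13431180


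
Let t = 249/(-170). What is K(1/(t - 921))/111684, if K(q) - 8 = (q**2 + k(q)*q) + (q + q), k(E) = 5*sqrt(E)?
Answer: 49171075132/686638781605881 - 425*I*sqrt(26659230)/1373277563211762 ≈ 7.1611e-5 - 1.5979e-9*I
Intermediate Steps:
t = -249/170 (t = 249*(-1/170) = -249/170 ≈ -1.4647)
K(q) = 8 + q**2 + 2*q + 5*q**(3/2) (K(q) = 8 + ((q**2 + (5*sqrt(q))*q) + (q + q)) = 8 + ((q**2 + 5*q**(3/2)) + 2*q) = 8 + (q**2 + 2*q + 5*q**(3/2)) = 8 + q**2 + 2*q + 5*q**(3/2))
K(1/(t - 921))/111684 = (8 + (1/(-249/170 - 921))**2 + 2/(-249/170 - 921) + 5*(1/(-249/170 - 921))**(3/2))/111684 = (8 + (1/(-156819/170))**2 + 2/(-156819/170) + 5*(1/(-156819/170))**(3/2))*(1/111684) = (8 + (-170/156819)**2 + 2*(-170/156819) + 5*(-170/156819)**(3/2))*(1/111684) = (8 + 28900/24592198761 - 340/156819 + 5*(-170*I*sqrt(26659230)/24592198761))*(1/111684) = (8 + 28900/24592198761 - 340/156819 - 850*I*sqrt(26659230)/24592198761)*(1/111684) = (196684300528/24592198761 - 850*I*sqrt(26659230)/24592198761)*(1/111684) = 49171075132/686638781605881 - 425*I*sqrt(26659230)/1373277563211762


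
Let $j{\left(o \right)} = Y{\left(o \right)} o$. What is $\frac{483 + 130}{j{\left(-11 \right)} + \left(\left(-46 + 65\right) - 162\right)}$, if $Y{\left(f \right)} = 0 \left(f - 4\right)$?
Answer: $- \frac{613}{143} \approx -4.2867$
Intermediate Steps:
$Y{\left(f \right)} = 0$ ($Y{\left(f \right)} = 0 \left(-4 + f\right) = 0$)
$j{\left(o \right)} = 0$ ($j{\left(o \right)} = 0 o = 0$)
$\frac{483 + 130}{j{\left(-11 \right)} + \left(\left(-46 + 65\right) - 162\right)} = \frac{483 + 130}{0 + \left(\left(-46 + 65\right) - 162\right)} = \frac{613}{0 + \left(19 - 162\right)} = \frac{613}{0 - 143} = \frac{613}{-143} = 613 \left(- \frac{1}{143}\right) = - \frac{613}{143}$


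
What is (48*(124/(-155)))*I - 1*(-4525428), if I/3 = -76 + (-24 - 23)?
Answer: 22697988/5 ≈ 4.5396e+6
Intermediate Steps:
I = -369 (I = 3*(-76 + (-24 - 23)) = 3*(-76 - 47) = 3*(-123) = -369)
(48*(124/(-155)))*I - 1*(-4525428) = (48*(124/(-155)))*(-369) - 1*(-4525428) = (48*(124*(-1/155)))*(-369) + 4525428 = (48*(-⅘))*(-369) + 4525428 = -192/5*(-369) + 4525428 = 70848/5 + 4525428 = 22697988/5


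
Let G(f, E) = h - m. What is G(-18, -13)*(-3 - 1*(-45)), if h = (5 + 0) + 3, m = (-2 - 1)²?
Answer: -42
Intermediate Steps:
m = 9 (m = (-3)² = 9)
h = 8 (h = 5 + 3 = 8)
G(f, E) = -1 (G(f, E) = 8 - 1*9 = 8 - 9 = -1)
G(-18, -13)*(-3 - 1*(-45)) = -(-3 - 1*(-45)) = -(-3 + 45) = -1*42 = -42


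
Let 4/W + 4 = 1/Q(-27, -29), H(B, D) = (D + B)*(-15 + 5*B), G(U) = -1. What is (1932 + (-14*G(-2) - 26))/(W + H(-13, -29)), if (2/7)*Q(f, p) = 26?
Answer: 174240/304829 ≈ 0.57160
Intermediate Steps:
Q(f, p) = 91 (Q(f, p) = (7/2)*26 = 91)
H(B, D) = (-15 + 5*B)*(B + D) (H(B, D) = (B + D)*(-15 + 5*B) = (-15 + 5*B)*(B + D))
W = -364/363 (W = 4/(-4 + 1/91) = 4/(-363/91) = 4*(-91/363) = -364/363 ≈ -1.0028)
(1932 + (-14*G(-2) - 26))/(W + H(-13, -29)) = (1932 + (-14*(-1) - 26))/(-364/363 + (-15*(-13) - 15*(-29) + 5*(-13)² + 5*(-13)*(-29))) = (1932 + (14 - 26))/(-364/363 + (195 + 435 + 5*169 + 1885)) = (1932 - 12)/(-364/363 + (195 + 435 + 845 + 1885)) = 1920/(-364/363 + 3360) = 1920/(1219316/363) = 1920*(363/1219316) = 174240/304829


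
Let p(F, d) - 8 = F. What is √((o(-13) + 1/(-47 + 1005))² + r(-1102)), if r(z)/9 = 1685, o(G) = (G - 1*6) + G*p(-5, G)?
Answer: 3*√1889459781/958 ≈ 136.12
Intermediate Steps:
p(F, d) = 8 + F
o(G) = -6 + 4*G (o(G) = (G - 1*6) + G*(8 - 5) = (G - 6) + G*3 = (-6 + G) + 3*G = -6 + 4*G)
r(z) = 15165 (r(z) = 9*1685 = 15165)
√((o(-13) + 1/(-47 + 1005))² + r(-1102)) = √(((-6 + 4*(-13)) + 1/(-47 + 1005))² + 15165) = √(((-6 - 52) + 1/958)² + 15165) = √((-58 + 1/958)² + 15165) = √((-55563/958)² + 15165) = √(3087246969/917764 + 15165) = √(17005138029/917764) = 3*√1889459781/958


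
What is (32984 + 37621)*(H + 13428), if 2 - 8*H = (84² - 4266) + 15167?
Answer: 6316958745/8 ≈ 7.8962e+8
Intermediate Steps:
H = -17955/8 (H = ¼ - ((84² - 4266) + 15167)/8 = ¼ - ((7056 - 4266) + 15167)/8 = ¼ - (2790 + 15167)/8 = ¼ - ⅛*17957 = ¼ - 17957/8 = -17955/8 ≈ -2244.4)
(32984 + 37621)*(H + 13428) = (32984 + 37621)*(-17955/8 + 13428) = 70605*(89469/8) = 6316958745/8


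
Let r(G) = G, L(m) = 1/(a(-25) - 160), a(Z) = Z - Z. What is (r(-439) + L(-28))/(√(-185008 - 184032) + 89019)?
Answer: -893254797/181137174880 + 70241*I*√23065/316990056040 ≈ -0.0049314 + 3.3653e-5*I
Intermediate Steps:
a(Z) = 0
L(m) = -1/160 (L(m) = 1/(0 - 160) = 1/(-160) = -1/160)
(r(-439) + L(-28))/(√(-185008 - 184032) + 89019) = (-439 - 1/160)/(√(-185008 - 184032) + 89019) = -70241/(160*(√(-369040) + 89019)) = -70241/(160*(4*I*√23065 + 89019)) = -70241/(160*(89019 + 4*I*√23065))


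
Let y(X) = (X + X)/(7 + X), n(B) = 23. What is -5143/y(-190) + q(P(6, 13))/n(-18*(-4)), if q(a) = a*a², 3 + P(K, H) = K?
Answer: -21636627/8740 ≈ -2475.6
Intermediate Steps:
P(K, H) = -3 + K
q(a) = a³
y(X) = 2*X/(7 + X) (y(X) = (2*X)/(7 + X) = 2*X/(7 + X))
-5143/y(-190) + q(P(6, 13))/n(-18*(-4)) = -5143/(2*(-190)/(7 - 190)) + (-3 + 6)³/23 = -5143/(2*(-190)/(-183)) + 3³*(1/23) = -5143/(2*(-190)*(-1/183)) + 27*(1/23) = -5143/380/183 + 27/23 = -5143*183/380 + 27/23 = -941169/380 + 27/23 = -21636627/8740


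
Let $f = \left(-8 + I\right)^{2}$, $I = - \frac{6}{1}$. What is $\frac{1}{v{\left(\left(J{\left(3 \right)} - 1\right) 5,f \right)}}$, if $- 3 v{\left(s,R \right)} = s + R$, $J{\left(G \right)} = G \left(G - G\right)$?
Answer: $- \frac{3}{191} \approx -0.015707$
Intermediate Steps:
$J{\left(G \right)} = 0$ ($J{\left(G \right)} = G 0 = 0$)
$I = -6$ ($I = \left(-6\right) 1 = -6$)
$f = 196$ ($f = \left(-8 - 6\right)^{2} = \left(-14\right)^{2} = 196$)
$v{\left(s,R \right)} = - \frac{R}{3} - \frac{s}{3}$ ($v{\left(s,R \right)} = - \frac{s + R}{3} = - \frac{R + s}{3} = - \frac{R}{3} - \frac{s}{3}$)
$\frac{1}{v{\left(\left(J{\left(3 \right)} - 1\right) 5,f \right)}} = \frac{1}{\left(- \frac{1}{3}\right) 196 - \frac{\left(0 - 1\right) 5}{3}} = \frac{1}{- \frac{196}{3} - \frac{\left(-1\right) 5}{3}} = \frac{1}{- \frac{196}{3} - - \frac{5}{3}} = \frac{1}{- \frac{196}{3} + \frac{5}{3}} = \frac{1}{- \frac{191}{3}} = - \frac{3}{191}$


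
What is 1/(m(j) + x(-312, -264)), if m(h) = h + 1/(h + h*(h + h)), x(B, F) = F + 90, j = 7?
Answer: -105/17534 ≈ -0.0059884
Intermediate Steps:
x(B, F) = 90 + F
m(h) = h + 1/(h + 2*h²) (m(h) = h + 1/(h + h*(2*h)) = h + 1/(h + 2*h²))
1/(m(j) + x(-312, -264)) = 1/((1 + 7² + 2*7³)/(7*(1 + 2*7)) + (90 - 264)) = 1/((1 + 49 + 2*343)/(7*(1 + 14)) - 174) = 1/((⅐)*(1 + 49 + 686)/15 - 174) = 1/((⅐)*(1/15)*736 - 174) = 1/(736/105 - 174) = 1/(-17534/105) = -105/17534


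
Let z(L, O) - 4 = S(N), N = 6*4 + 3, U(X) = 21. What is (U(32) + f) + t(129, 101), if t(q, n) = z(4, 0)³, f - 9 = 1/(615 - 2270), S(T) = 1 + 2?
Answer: 617314/1655 ≈ 373.00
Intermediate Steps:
N = 27 (N = 24 + 3 = 27)
S(T) = 3
z(L, O) = 7 (z(L, O) = 4 + 3 = 7)
f = 14894/1655 (f = 9 + 1/(615 - 2270) = 9 + 1/(-1655) = 9 - 1/1655 = 14894/1655 ≈ 8.9994)
t(q, n) = 343 (t(q, n) = 7³ = 343)
(U(32) + f) + t(129, 101) = (21 + 14894/1655) + 343 = 49649/1655 + 343 = 617314/1655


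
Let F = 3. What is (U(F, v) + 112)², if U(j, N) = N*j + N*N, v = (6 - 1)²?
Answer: 659344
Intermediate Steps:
v = 25 (v = 5² = 25)
U(j, N) = N² + N*j (U(j, N) = N*j + N² = N² + N*j)
(U(F, v) + 112)² = (25*(25 + 3) + 112)² = (25*28 + 112)² = (700 + 112)² = 812² = 659344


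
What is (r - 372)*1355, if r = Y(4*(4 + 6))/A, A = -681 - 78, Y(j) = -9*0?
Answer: -504060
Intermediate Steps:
Y(j) = 0
A = -759
r = 0 (r = 0/(-759) = 0*(-1/759) = 0)
(r - 372)*1355 = (0 - 372)*1355 = -372*1355 = -504060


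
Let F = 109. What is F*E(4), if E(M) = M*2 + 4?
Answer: 1308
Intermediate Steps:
E(M) = 4 + 2*M (E(M) = 2*M + 4 = 4 + 2*M)
F*E(4) = 109*(4 + 2*4) = 109*(4 + 8) = 109*12 = 1308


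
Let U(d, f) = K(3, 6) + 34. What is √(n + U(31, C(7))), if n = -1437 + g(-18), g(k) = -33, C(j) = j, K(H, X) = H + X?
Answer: I*√1427 ≈ 37.776*I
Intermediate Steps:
U(d, f) = 43 (U(d, f) = (3 + 6) + 34 = 9 + 34 = 43)
n = -1470 (n = -1437 - 33 = -1470)
√(n + U(31, C(7))) = √(-1470 + 43) = √(-1427) = I*√1427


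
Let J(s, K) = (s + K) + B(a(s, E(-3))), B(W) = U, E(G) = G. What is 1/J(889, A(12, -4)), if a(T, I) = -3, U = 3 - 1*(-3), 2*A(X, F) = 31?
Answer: 2/1821 ≈ 0.0010983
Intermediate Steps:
A(X, F) = 31/2 (A(X, F) = (½)*31 = 31/2)
U = 6 (U = 3 + 3 = 6)
B(W) = 6
J(s, K) = 6 + K + s (J(s, K) = (s + K) + 6 = (K + s) + 6 = 6 + K + s)
1/J(889, A(12, -4)) = 1/(6 + 31/2 + 889) = 1/(1821/2) = 2/1821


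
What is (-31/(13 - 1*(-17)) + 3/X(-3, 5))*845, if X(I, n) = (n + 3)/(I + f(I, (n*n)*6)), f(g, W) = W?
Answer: 1096979/24 ≈ 45707.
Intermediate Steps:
X(I, n) = (3 + n)/(I + 6*n**2) (X(I, n) = (n + 3)/(I + (n*n)*6) = (3 + n)/(I + n**2*6) = (3 + n)/(I + 6*n**2))
(-31/(13 - 1*(-17)) + 3/X(-3, 5))*845 = (-31/(13 - 1*(-17)) + 3/(((3 + 5)/(-3 + 6*5**2))))*845 = (-31/(13 + 17) + 3/((8/(-3 + 6*25))))*845 = (-31/30 + 3/((8/(-3 + 150))))*845 = (-31*1/30 + 3/((8/147)))*845 = (-31/30 + 3/(((1/147)*8)))*845 = (-31/30 + 3/(8/147))*845 = (-31/30 + 3*(147/8))*845 = (-31/30 + 441/8)*845 = (6491/120)*845 = 1096979/24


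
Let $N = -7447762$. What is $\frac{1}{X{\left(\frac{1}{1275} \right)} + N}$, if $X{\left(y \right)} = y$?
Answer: $- \frac{1275}{9495896549} \approx -1.3427 \cdot 10^{-7}$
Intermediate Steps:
$\frac{1}{X{\left(\frac{1}{1275} \right)} + N} = \frac{1}{\frac{1}{1275} - 7447762} = \frac{1}{- \frac{9495896549}{1275}} = - \frac{1275}{9495896549}$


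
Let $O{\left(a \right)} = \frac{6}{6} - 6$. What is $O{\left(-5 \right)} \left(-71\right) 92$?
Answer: $32660$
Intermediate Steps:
$O{\left(a \right)} = -5$ ($O{\left(a \right)} = 6 \cdot \frac{1}{6} - 6 = 1 - 6 = -5$)
$O{\left(-5 \right)} \left(-71\right) 92 = \left(-5\right) \left(-71\right) 92 = 355 \cdot 92 = 32660$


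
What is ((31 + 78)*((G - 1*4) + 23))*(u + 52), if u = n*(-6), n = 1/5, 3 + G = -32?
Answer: -442976/5 ≈ -88595.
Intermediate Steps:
G = -35 (G = -3 - 32 = -35)
n = ⅕ ≈ 0.20000
u = -6/5 (u = (⅕)*(-6) = -6/5 ≈ -1.2000)
((31 + 78)*((G - 1*4) + 23))*(u + 52) = ((31 + 78)*((-35 - 1*4) + 23))*(-6/5 + 52) = (109*((-35 - 4) + 23))*(254/5) = (109*(-39 + 23))*(254/5) = (109*(-16))*(254/5) = -1744*254/5 = -442976/5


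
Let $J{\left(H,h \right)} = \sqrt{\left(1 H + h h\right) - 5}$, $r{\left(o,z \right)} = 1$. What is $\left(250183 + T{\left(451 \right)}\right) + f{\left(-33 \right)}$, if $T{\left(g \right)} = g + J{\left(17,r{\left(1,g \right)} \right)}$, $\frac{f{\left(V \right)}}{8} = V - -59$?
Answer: $250842 + \sqrt{13} \approx 2.5085 \cdot 10^{5}$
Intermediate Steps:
$f{\left(V \right)} = 472 + 8 V$ ($f{\left(V \right)} = 8 \left(V - -59\right) = 8 \left(V + 59\right) = 8 \left(59 + V\right) = 472 + 8 V$)
$J{\left(H,h \right)} = \sqrt{-5 + H + h^{2}}$ ($J{\left(H,h \right)} = \sqrt{\left(H + h^{2}\right) - 5} = \sqrt{-5 + H + h^{2}}$)
$T{\left(g \right)} = g + \sqrt{13}$ ($T{\left(g \right)} = g + \sqrt{-5 + 17 + 1^{2}} = g + \sqrt{-5 + 17 + 1} = g + \sqrt{13}$)
$\left(250183 + T{\left(451 \right)}\right) + f{\left(-33 \right)} = \left(250183 + \left(451 + \sqrt{13}\right)\right) + \left(472 + 8 \left(-33\right)\right) = \left(250634 + \sqrt{13}\right) + \left(472 - 264\right) = \left(250634 + \sqrt{13}\right) + 208 = 250842 + \sqrt{13}$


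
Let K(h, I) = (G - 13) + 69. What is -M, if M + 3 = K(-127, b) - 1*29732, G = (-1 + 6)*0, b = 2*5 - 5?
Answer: 29679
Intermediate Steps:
b = 5 (b = 10 - 5 = 5)
G = 0 (G = 5*0 = 0)
K(h, I) = 56 (K(h, I) = (0 - 13) + 69 = -13 + 69 = 56)
M = -29679 (M = -3 + (56 - 1*29732) = -3 + (56 - 29732) = -3 - 29676 = -29679)
-M = -1*(-29679) = 29679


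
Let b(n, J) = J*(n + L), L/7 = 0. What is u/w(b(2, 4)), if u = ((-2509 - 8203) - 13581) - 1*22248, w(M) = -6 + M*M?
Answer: -46541/58 ≈ -802.43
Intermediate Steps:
L = 0 (L = 7*0 = 0)
b(n, J) = J*n (b(n, J) = J*(n + 0) = J*n)
w(M) = -6 + M²
u = -46541 (u = (-10712 - 13581) - 22248 = -24293 - 22248 = -46541)
u/w(b(2, 4)) = -46541/(-6 + (4*2)²) = -46541/(-6 + 8²) = -46541/(-6 + 64) = -46541/58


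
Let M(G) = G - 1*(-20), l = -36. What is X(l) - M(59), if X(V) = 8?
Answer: -71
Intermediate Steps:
M(G) = 20 + G (M(G) = G + 20 = 20 + G)
X(l) - M(59) = 8 - (20 + 59) = 8 - 1*79 = 8 - 79 = -71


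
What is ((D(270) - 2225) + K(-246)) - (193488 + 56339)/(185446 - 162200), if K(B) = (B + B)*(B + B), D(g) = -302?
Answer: 5568027275/23246 ≈ 2.3953e+5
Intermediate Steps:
K(B) = 4*B**2 (K(B) = (2*B)*(2*B) = 4*B**2)
((D(270) - 2225) + K(-246)) - (193488 + 56339)/(185446 - 162200) = ((-302 - 2225) + 4*(-246)**2) - (193488 + 56339)/(185446 - 162200) = (-2527 + 4*60516) - 249827/23246 = (-2527 + 242064) - 249827/23246 = 239537 - 1*249827/23246 = 239537 - 249827/23246 = 5568027275/23246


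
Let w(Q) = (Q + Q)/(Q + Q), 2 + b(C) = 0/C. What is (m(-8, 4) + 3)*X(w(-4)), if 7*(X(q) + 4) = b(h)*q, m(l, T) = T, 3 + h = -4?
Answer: -30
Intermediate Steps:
h = -7 (h = -3 - 4 = -7)
b(C) = -2 (b(C) = -2 + 0/C = -2 + 0 = -2)
w(Q) = 1 (w(Q) = (2*Q)/((2*Q)) = (2*Q)*(1/(2*Q)) = 1)
X(q) = -4 - 2*q/7 (X(q) = -4 + (-2*q)/7 = -4 - 2*q/7)
(m(-8, 4) + 3)*X(w(-4)) = (4 + 3)*(-4 - 2/7*1) = 7*(-4 - 2/7) = 7*(-30/7) = -30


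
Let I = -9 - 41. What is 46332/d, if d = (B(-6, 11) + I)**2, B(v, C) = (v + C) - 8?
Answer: 46332/2809 ≈ 16.494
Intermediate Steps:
B(v, C) = -8 + C + v (B(v, C) = (C + v) - 8 = -8 + C + v)
I = -50
d = 2809 (d = ((-8 + 11 - 6) - 50)**2 = (-3 - 50)**2 = (-53)**2 = 2809)
46332/d = 46332/2809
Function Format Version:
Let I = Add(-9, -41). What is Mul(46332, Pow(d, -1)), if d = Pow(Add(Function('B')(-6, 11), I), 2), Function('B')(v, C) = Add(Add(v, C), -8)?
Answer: Rational(46332, 2809) ≈ 16.494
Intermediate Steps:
Function('B')(v, C) = Add(-8, C, v) (Function('B')(v, C) = Add(Add(C, v), -8) = Add(-8, C, v))
I = -50
d = 2809 (d = Pow(Add(Add(-8, 11, -6), -50), 2) = Pow(Add(-3, -50), 2) = Pow(-53, 2) = 2809)
Mul(46332, Pow(d, -1)) = Mul(46332, Pow(2809, -1)) = Mul(46332, Rational(1, 2809)) = Rational(46332, 2809)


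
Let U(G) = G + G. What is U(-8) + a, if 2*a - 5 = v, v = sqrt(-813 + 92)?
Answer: -27/2 + I*sqrt(721)/2 ≈ -13.5 + 13.426*I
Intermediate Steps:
U(G) = 2*G
v = I*sqrt(721) (v = sqrt(-721) = I*sqrt(721) ≈ 26.851*I)
a = 5/2 + I*sqrt(721)/2 (a = 5/2 + (I*sqrt(721))/2 = 5/2 + I*sqrt(721)/2 ≈ 2.5 + 13.426*I)
U(-8) + a = 2*(-8) + (5/2 + I*sqrt(721)/2) = -16 + (5/2 + I*sqrt(721)/2) = -27/2 + I*sqrt(721)/2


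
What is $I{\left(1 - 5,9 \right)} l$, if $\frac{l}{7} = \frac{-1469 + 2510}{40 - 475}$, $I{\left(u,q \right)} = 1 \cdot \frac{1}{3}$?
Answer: $- \frac{2429}{435} \approx -5.5839$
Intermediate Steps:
$I{\left(u,q \right)} = \frac{1}{3}$ ($I{\left(u,q \right)} = 1 \cdot \frac{1}{3} = \frac{1}{3}$)
$l = - \frac{2429}{145}$ ($l = 7 \frac{-1469 + 2510}{40 - 475} = 7 \frac{1041}{-435} = 7 \cdot 1041 \left(- \frac{1}{435}\right) = 7 \left(- \frac{347}{145}\right) = - \frac{2429}{145} \approx -16.752$)
$I{\left(1 - 5,9 \right)} l = \frac{1}{3} \left(- \frac{2429}{145}\right) = - \frac{2429}{435}$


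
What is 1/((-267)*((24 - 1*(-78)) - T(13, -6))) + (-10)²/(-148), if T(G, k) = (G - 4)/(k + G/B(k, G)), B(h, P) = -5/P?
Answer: -135796888/200968497 ≈ -0.67571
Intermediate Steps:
T(G, k) = (-4 + G)/(k - G²/5) (T(G, k) = (G - 4)/(k + G/((-5/G))) = (-4 + G)/(k + G*(-G/5)) = (-4 + G)/(k - G²/5))
1/((-267)*((24 - 1*(-78)) - T(13, -6))) + (-10)²/(-148) = 1/((-267)*((24 - 1*(-78)) - 5*(4 - 1*13)/(13² - 5*(-6)))) + (-10)²/(-148) = -1/(267*((24 + 78) - 5*(4 - 13)/(169 + 30))) + 100*(-1/148) = -1/(267*(102 - 5*(-9)/199)) - 25/37 = -1/(267*(102 - 1*(-45/199))) - 25/37 = -1/(267*(102 + 45/199)) - 25/37 = -1/(267*20343/199) - 25/37 = -1/267*199/20343 - 25/37 = -199/5431581 - 25/37 = -135796888/200968497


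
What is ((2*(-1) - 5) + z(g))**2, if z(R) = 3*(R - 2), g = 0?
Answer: 169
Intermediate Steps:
z(R) = -6 + 3*R (z(R) = 3*(-2 + R) = -6 + 3*R)
((2*(-1) - 5) + z(g))**2 = ((2*(-1) - 5) + (-6 + 3*0))**2 = ((-2 - 5) + (-6 + 0))**2 = (-7 - 6)**2 = (-13)**2 = 169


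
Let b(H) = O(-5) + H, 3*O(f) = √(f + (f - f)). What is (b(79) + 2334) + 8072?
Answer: 10485 + I*√5/3 ≈ 10485.0 + 0.74536*I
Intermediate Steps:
O(f) = √f/3 (O(f) = √(f + (f - f))/3 = √(f + 0)/3 = √f/3)
b(H) = H + I*√5/3 (b(H) = √(-5)/3 + H = (I*√5)/3 + H = I*√5/3 + H = H + I*√5/3)
(b(79) + 2334) + 8072 = ((79 + I*√5/3) + 2334) + 8072 = (2413 + I*√5/3) + 8072 = 10485 + I*√5/3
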